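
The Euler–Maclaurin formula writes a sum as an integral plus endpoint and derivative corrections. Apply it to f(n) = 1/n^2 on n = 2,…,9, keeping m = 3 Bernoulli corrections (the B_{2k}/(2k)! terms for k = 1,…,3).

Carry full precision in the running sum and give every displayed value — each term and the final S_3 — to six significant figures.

S_3 ≈ 0.539811

The integral term ∫_2^9 1/x^2 dx = 0.388889.
Boundary: ½(f(2) + f(9)) = ½(0.250000 + 0.0123457) = 0.131173.
So far: 0.520062.
k=1: B_{2}/(2)! × [f^{(1)}(9) − f^{(1)}(2)] = 1/12 × (-0.00274348 − (-0.250000)) = 0.0206047.
After k=1: 0.540666.
k=2: B_{4}/(4)! × [f^{(3)}(9) − f^{(3)}(2)] = −1/720 × (-0.000406442 − (-0.750000)) = -0.00104110.
After k=2: 0.539625.
k=3: B_{6}/(6)! × [f^{(5)}(9) − f^{(5)}(2)] = 1/30240 × (-0.000150534 − (-5.62500)) = 0.000186007.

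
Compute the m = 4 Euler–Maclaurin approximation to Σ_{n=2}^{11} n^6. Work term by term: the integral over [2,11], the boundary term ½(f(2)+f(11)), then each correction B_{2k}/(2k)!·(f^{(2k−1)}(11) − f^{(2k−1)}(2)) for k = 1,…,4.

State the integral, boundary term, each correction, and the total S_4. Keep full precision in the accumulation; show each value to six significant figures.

S_4 ≈ 3.74996e+06

Integral: ∫_2^11 x^6 dx = 2.78386e+06.
½[f(2) + f(11)] = ½[64.0000 + 1.77156e+06] = 885812.
Integral + boundary = 3.66968e+06.
Order-1 term: 1/12 · (966306 − 192.000) = 80509.5.
Partial sum through k=1: 3.75019e+06.
Order-2 term: −1/720 · (159720 − 960.000) = -220.500.
Partial sum through k=2: 3.74996e+06.
Order-3 term: 1/30240 · (7920.00 − 1440.00) = 0.214286.
Partial sum through k=3: 3.74996e+06.
Order-4 term: −1/1209600 · (0.00000 − 0.00000) = 0.00000.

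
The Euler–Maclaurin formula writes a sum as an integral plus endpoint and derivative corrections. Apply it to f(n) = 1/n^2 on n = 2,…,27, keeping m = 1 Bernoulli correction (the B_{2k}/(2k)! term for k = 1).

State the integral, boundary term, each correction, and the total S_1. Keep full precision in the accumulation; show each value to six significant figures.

The integral term ∫_2^27 1/x^2 dx = 0.462963.
Boundary: ½(f(2) + f(27)) = ½(0.250000 + 0.00137174) = 0.125686.
Running total after boundary: 0.588649.
k=1: B_{2}/(2)! × [f^{(1)}(27) − f^{(1)}(2)] = 1/12 × (-0.000101611 − (-0.250000)) = 0.0208249.

S_1 ≈ 0.609474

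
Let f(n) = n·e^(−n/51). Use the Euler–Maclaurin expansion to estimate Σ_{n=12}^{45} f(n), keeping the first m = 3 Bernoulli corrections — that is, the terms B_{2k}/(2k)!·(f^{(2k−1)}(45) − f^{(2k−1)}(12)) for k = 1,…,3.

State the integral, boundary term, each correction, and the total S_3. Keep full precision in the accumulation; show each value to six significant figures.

S_3 ≈ 527.359

The integral term ∫_12^45 x·e^(−x/51) dx = 513.353.
½[f(12) + f(45)] = ½[9.48406 + 18.6214] = 14.0527.
So far: 527.405.
Order-1 term: 1/12 · (0.0486833 − 0.604376) = -0.0463078.
After k=1: 527.359.
Order-2 term: −1/720 · (0.000336909 − 0.000840082) = 6.98852e-07.
After k=2: 527.359.
Order-3 term: 1/30240 · (2.51865e-07 − 5.56632e-07) = -1.00783e-11.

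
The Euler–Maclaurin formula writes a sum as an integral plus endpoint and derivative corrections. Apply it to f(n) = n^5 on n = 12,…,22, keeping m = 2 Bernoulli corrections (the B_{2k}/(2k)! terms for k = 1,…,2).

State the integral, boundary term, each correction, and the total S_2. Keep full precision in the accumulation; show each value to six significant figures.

The integral term ∫_12^22 x^5 dx = 1.83990e+07.
Boundary: ½(f(12) + f(22)) = ½(248832 + 5.15363e+06) = 2.70123e+06.
Running total after boundary: 2.11002e+07.
Order-1 term: 1/12 · (1.17128e+06 − 103680) = 88966.7.
Partial sum through k=1: 2.11892e+07.
Order-2 term: −1/720 · (29040.0 − 8640.00) = -28.3333.

S_2 ≈ 2.11892e+07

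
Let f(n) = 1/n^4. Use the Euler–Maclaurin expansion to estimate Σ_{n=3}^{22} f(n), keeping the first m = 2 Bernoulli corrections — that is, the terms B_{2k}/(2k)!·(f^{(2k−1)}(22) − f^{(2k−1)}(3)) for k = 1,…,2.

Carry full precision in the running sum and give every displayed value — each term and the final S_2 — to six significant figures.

S_2 ≈ 0.0197848

∫_3^22 1/x^4 dx evaluates to 0.0123144.
Boundary: ½(f(3) + f(22)) = ½(0.0123457 + 4.26883e-06) = 0.00617497.
Running total after boundary: 0.0184893.
Order-1 term: 1/12 · (-7.76152e-07 − (-0.0164609)) = 0.00137168.
Partial sum through k=1: 0.0198610.
Order-2 term: −1/720 · (-4.81086e-08 − (-0.0548697)) = -7.62078e-05.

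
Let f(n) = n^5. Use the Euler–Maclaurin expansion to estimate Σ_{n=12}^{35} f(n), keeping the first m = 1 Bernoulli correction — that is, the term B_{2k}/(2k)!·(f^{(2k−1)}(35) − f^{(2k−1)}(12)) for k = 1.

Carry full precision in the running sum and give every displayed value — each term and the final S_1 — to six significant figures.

The integral term ∫_12^35 x^5 dx = 3.05880e+08.
Endpoint term: (f(12) + f(35))/2 = (248832 + 5.25219e+07)/2 = 2.63854e+07.
So far: 3.32265e+08.
k=1: B_{2}/(2)! × [f^{(1)}(35) − f^{(1)}(12)] = 1/12 × (7.50312e+06 − 103680) = 616620.

S_1 ≈ 3.32882e+08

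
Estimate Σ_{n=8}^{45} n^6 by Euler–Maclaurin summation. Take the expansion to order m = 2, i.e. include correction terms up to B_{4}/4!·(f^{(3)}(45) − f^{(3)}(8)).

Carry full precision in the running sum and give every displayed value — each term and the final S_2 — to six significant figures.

∫_8^45 x^6 dx evaluates to 5.33811e+10.
½[f(8) + f(45)] = ½[262144 + 8.30377e+09] = 4.15201e+09.
Running total after boundary: 5.75331e+10.
k=1: B_{2}/(2)! × [f^{(1)}(45) − f^{(1)}(8)] = 1/12 × (1.10717e+09 − 196608) = 9.22477e+07.
Running total after k=1: 5.76253e+10.
k=2: B_{4}/(4)! × [f^{(3)}(45) − f^{(3)}(8)] = −1/720 × (1.09350e+07 − 61440.0) = -15102.2.

S_2 ≈ 5.76253e+10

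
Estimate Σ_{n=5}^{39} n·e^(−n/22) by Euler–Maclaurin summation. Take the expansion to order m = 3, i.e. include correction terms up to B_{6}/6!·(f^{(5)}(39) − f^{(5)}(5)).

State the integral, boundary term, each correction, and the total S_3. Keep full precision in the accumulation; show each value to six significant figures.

S_3 ≈ 250.520

The integral term ∫_5^39 x·e^(−x/22) dx = 245.278.
½[f(5) + f(39)] = ½[3.98352 + 6.62489] = 5.30421.
Integral + boundary = 250.582.
k=1: B_{2}/(2)! × [f^{(1)}(39) − f^{(1)}(5)] = 1/12 × (-0.131262 − 0.615634) = -0.0622414.
After k=1: 250.520.
k=2: B_{4}/(4)! × [f^{(3)}(39) − f^{(3)}(5)] = −1/720 × (0.000430735 − 0.00456414) = 5.74083e-06.
After k=2: 250.520.
k=3: B_{6}/(6)! × [f^{(5)}(39) − f^{(5)}(5)] = 1/30240 × (2.34023e-06 − 1.62320e-05) = -4.59385e-10.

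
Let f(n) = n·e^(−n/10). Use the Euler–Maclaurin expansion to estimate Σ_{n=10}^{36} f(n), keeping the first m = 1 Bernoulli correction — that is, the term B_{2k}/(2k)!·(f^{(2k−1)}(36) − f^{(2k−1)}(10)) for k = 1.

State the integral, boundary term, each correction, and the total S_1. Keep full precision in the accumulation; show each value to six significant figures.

The integral term ∫_10^36 x·e^(−x/10) dx = 61.0070.
Boundary: ½(f(10) + f(36)) = ½(3.67879 + 0.983654) = 2.33122.
So far: 63.3382.
Correction k=1: B_{2}/2! · (f^{(1)}(36) − f^{(1)}(10)) = 1/12 · (-0.0710417 − 0.00000) = -0.00592014.

S_1 ≈ 63.3323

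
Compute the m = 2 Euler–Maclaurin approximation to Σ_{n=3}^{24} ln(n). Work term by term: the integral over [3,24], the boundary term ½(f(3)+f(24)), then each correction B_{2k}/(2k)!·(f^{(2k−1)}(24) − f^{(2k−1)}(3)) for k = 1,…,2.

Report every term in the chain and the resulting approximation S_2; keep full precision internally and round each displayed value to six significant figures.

∫_3^24 ln(x) dx evaluates to 51.9775.
Endpoint term: (f(3) + f(24))/2 = (1.09861 + 3.17805)/2 = 2.13833.
Integral + boundary = 54.1158.
k=1: B_{2}/(2)! × [f^{(1)}(24) − f^{(1)}(3)] = 1/12 × (0.0416667 − 0.333333) = -0.0243056.
Running total after k=1: 54.0915.
k=2: B_{4}/(4)! × [f^{(3)}(24) − f^{(3)}(3)] = −1/720 × (0.000144676 − 0.0740741) = 0.000102680.

S_2 ≈ 54.0916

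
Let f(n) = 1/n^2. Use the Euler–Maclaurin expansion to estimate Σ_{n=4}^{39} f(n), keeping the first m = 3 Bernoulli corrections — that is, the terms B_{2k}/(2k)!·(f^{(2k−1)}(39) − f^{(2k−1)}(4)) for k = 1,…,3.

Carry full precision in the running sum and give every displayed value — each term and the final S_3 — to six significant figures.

The integral term ∫_4^39 1/x^2 dx = 0.224359.
Boundary: ½(f(4) + f(39)) = ½(0.0625000 + 0.000657462) = 0.0315787.
So far: 0.255938.
Order-1 term: 1/12 · (-3.37160e-05 − (-0.0312500)) = 0.00260136.
Partial sum through k=1: 0.258539.
Order-2 term: −1/720 · (-2.66004e-07 − (-0.0234375)) = -3.25517e-05.
Partial sum through k=2: 0.258507.
Order-3 term: 1/30240 · (-5.24663e-09 − (-0.0439453)) = 1.45322e-06.

S_3 ≈ 0.258508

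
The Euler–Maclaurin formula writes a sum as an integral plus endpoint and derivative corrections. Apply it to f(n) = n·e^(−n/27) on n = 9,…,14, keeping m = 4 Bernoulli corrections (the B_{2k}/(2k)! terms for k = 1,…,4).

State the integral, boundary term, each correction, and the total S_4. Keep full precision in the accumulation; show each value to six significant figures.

Integral: ∫_9^14 x·e^(−x/27) dx = 37.3585.
½[f(9) + f(14)] = ½[6.44878 + 8.33563] = 7.39220.
So far: 44.7507.
Correction k=1: B_{2}/2! · (f^{(1)}(14) − f^{(1)}(9)) = 1/12 · (0.286675 − 0.477688) = -0.0159177.
Partial sum through k=1: 44.7347.
Correction k=2: B_{4}/4! · (f^{(3)}(14) − f^{(3)}(9)) = −1/720 · (0.00202672 − 0.00262106) = 8.25467e-07.
Partial sum through k=2: 44.7347.
Correction k=3: B_{6}/6! · (f^{(5)}(14) − f^{(5)}(9)) = 1/30240 · (5.02085e-06 − 6.29197e-06) = -4.20347e-11.
Partial sum through k=3: 44.7347.
Correction k=4: B_{8}/8! · (f^{(7)}(14) − f^{(7)}(9)) = −1/1209600 · (9.96098e-09 − 1.23300e-08) = 1.95848e-15.

S_4 ≈ 44.7347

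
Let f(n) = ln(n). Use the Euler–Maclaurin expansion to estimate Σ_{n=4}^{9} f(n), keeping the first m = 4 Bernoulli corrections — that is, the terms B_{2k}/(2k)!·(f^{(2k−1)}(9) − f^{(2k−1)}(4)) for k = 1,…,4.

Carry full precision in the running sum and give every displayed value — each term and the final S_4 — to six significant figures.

∫_4^9 ln(x) dx evaluates to 9.22984.
Boundary: ½(f(4) + f(9)) = ½(1.38629 + 2.19722) = 1.79176.
Integral + boundary = 11.0216.
Order-1 term: 1/12 · (0.111111 − 0.250000) = -0.0115741.
After k=1: 11.0100.
Order-2 term: −1/720 · (0.00274348 − 0.0312500) = 3.95924e-05.
After k=2: 11.0101.
Order-3 term: 1/30240 · (0.000406442 − 0.0234375) = -7.61609e-07.
After k=3: 11.0101.
Order-4 term: −1/1209600 · (0.000150534 − 0.0439453) = 3.62060e-08.

S_4 ≈ 11.0101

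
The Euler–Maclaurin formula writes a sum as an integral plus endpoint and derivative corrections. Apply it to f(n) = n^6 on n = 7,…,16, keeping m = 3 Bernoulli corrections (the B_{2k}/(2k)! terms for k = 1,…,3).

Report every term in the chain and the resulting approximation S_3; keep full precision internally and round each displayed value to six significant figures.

S_3 ≈ 4.71930e+07

Integral: ∫_7^16 x^6 dx = 3.82303e+07.
½[f(7) + f(16)] = ½[117649 + 1.67772e+07] = 8.44743e+06.
Integral + boundary = 4.66777e+07.
k=1: B_{2}/(2)! × [f^{(1)}(16) − f^{(1)}(7)] = 1/12 × (6.29146e+06 − 100842) = 515884.
Partial sum through k=1: 4.71936e+07.
k=2: B_{4}/(4)! × [f^{(3)}(16) − f^{(3)}(7)] = −1/720 × (491520 − 41160.0) = -625.500.
Partial sum through k=2: 4.71930e+07.
k=3: B_{6}/(6)! × [f^{(5)}(16) − f^{(5)}(7)] = 1/30240 × (11520.0 − 5040.00) = 0.214286.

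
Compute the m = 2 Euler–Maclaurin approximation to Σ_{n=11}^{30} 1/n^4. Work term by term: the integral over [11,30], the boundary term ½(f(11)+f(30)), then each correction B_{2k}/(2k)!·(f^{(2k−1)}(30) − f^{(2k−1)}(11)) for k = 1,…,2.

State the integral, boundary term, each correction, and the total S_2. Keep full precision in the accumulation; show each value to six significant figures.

Integral: ∫_11^30 1/x^4 dx = 0.000238093.
½[f(11) + f(30)] = ½[6.83013e-05 + 1.23457e-06] = 3.47680e-05.
Running total after boundary: 0.000272861.
Order-1 term: 1/12 · (-1.64609e-07 − (-2.48369e-05)) = 2.05602e-06.
After k=1: 0.000274917.
Order-2 term: −1/720 · (-5.48697e-09 − (-6.15790e-06)) = -8.54501e-09.

S_2 ≈ 0.000274908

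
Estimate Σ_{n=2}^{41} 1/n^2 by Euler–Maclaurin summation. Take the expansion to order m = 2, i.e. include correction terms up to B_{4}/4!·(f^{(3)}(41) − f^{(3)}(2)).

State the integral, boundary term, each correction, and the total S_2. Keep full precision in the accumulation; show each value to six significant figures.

S_2 ≈ 0.620696

The integral term ∫_2^41 1/x^2 dx = 0.475610.
Endpoint term: (f(2) + f(41))/2 = (0.250000 + 0.000594884)/2 = 0.125297.
Integral + boundary = 0.600907.
Correction k=1: B_{2}/2! · (f^{(1)}(41) − f^{(1)}(2)) = 1/12 · (-2.90187e-05 − (-0.250000)) = 0.0208309.
Running total after k=1: 0.621738.
Correction k=2: B_{4}/4! · (f^{(3)}(41) − f^{(3)}(2)) = −1/720 · (-2.07153e-07 − (-0.750000)) = -0.00104167.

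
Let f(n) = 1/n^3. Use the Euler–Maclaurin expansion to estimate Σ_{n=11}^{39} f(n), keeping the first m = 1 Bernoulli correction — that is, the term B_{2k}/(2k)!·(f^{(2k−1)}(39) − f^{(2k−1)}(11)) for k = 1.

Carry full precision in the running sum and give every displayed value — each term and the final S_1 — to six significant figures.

S_1 ≈ 0.00420455

The integral term ∫_11^39 1/x^3 dx = 0.00380350.
Endpoint term: (f(11) + f(39))/2 = (0.000751315 + 1.68580e-05)/2 = 0.000384086.
Integral + boundary = 0.00418759.
Correction k=1: B_{2}/2! · (f^{(1)}(39) − f^{(1)}(11)) = 1/12 · (-1.29677e-06 − (-0.000204904)) = 1.69673e-05.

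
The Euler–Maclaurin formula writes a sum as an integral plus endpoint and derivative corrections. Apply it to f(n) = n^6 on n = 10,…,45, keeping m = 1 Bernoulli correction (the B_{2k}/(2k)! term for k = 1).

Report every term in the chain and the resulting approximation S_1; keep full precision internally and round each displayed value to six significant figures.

S_1 ≈ 5.76245e+10

∫_10^45 x^6 dx evaluates to 5.33799e+10.
½[f(10) + f(45)] = ½[1.00000e+06 + 8.30377e+09] = 4.15238e+09.
Running total after boundary: 5.75323e+10.
Order-1 term: 1/12 · (1.10717e+09 − 600000) = 9.22141e+07.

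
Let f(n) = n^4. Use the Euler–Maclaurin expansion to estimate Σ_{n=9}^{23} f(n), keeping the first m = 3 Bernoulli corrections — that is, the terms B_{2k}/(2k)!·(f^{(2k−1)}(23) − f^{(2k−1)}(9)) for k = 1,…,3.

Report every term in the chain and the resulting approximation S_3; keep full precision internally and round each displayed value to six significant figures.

∫_9^23 x^4 dx evaluates to 1.27546e+06.
Endpoint term: (f(9) + f(23))/2 = (6561.00 + 279841)/2 = 143201.
Integral + boundary = 1.41866e+06.
k=1: B_{2}/(2)! × [f^{(1)}(23) − f^{(1)}(9)] = 1/12 × (48668.0 − 2916.00) = 3812.67.
Running total after k=1: 1.42247e+06.
k=2: B_{4}/(4)! × [f^{(3)}(23) − f^{(3)}(9)] = −1/720 × (552.000 − 216.000) = -0.466667.
Running total after k=2: 1.42247e+06.
k=3: B_{6}/(6)! × [f^{(5)}(23) − f^{(5)}(9)] = 1/30240 × (0.00000 − 0.00000) = 0.00000.

S_3 ≈ 1.42247e+06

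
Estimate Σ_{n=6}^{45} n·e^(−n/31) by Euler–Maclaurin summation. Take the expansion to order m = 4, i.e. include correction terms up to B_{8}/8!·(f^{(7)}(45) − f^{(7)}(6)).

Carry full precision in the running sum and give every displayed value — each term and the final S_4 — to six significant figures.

S_4 ≈ 401.083

Integral: ∫_6^45 x·e^(−x/31) dx = 393.405.
Boundary: ½(f(6) + f(45)) = ½(4.94418 + 10.5387) = 7.74142.
So far: 401.147.
Order-1 term: 1/12 · (-0.105764 − 0.664540) = -0.0641920.
After k=1: 401.083.
Order-2 term: −1/720 · (0.000377336 − 0.00240645) = 2.81822e-06.
After k=2: 401.083.
Order-3 term: 1/30240 · (8.99822e-07 − 4.28865e-06) = -1.12064e-10.
After k=3: 401.083.
Order-4 term: −1/1209600 · (1.46409e-09 − 6.31966e-09) = 4.01419e-15.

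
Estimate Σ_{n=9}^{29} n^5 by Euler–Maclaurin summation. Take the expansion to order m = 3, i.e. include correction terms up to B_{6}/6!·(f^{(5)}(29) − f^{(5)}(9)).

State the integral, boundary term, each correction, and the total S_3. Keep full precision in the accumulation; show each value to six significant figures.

The integral term ∫_9^29 x^5 dx = 9.90486e+07.
Boundary: ½(f(9) + f(29)) = ½(59049.0 + 2.05111e+07) = 1.02851e+07.
Integral + boundary = 1.09334e+08.
k=1: B_{2}/(2)! × [f^{(1)}(29) − f^{(1)}(9)] = 1/12 × (3.53640e+06 − 32805.0) = 291967.
After k=1: 1.09626e+08.
k=2: B_{4}/(4)! × [f^{(3)}(29) − f^{(3)}(9)] = −1/720 × (50460.0 − 4860.00) = -63.3333.
After k=2: 1.09626e+08.
k=3: B_{6}/(6)! × [f^{(5)}(29) − f^{(5)}(9)] = 1/30240 × (120.000 − 120.000) = 0.00000.

S_3 ≈ 1.09626e+08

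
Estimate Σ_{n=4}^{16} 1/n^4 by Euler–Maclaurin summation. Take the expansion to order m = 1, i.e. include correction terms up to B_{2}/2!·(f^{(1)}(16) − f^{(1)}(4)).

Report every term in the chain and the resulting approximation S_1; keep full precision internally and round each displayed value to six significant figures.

S_1 ≈ 0.00741291

Integral: ∫_4^16 1/x^4 dx = 0.00512695.
Boundary: ½(f(4) + f(16)) = ½(0.00390625 + 1.52588e-05) = 0.00196075.
Running total after boundary: 0.00708771.
Correction k=1: B_{2}/2! · (f^{(1)}(16) − f^{(1)}(4)) = 1/12 · (-3.81470e-06 − (-0.00390625)) = 0.000325203.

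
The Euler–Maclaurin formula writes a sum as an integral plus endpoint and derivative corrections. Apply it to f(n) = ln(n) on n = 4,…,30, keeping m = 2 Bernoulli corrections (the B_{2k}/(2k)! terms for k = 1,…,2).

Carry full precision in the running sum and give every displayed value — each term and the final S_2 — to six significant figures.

The integral term ∫_4^30 ln(x) dx = 70.4907.
Boundary: ½(f(4) + f(30)) = ½(1.38629 + 3.40120) = 2.39375.
So far: 72.8845.
Order-1 term: 1/12 · (0.0333333 − 0.250000) = -0.0180556.
Running total after k=1: 72.8664.
Order-2 term: −1/720 · (7.40741e-05 − 0.0312500) = 4.32999e-05.

S_2 ≈ 72.8665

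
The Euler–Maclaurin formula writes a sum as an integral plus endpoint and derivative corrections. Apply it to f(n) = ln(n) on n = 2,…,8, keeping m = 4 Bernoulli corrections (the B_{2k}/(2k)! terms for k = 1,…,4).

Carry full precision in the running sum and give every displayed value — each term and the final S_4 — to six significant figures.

The integral term ∫_2^8 ln(x) dx = 9.24924.
Endpoint term: (f(2) + f(8))/2 = (0.693147 + 2.07944)/2 = 1.38629.
So far: 10.6355.
Order-1 term: 1/12 · (0.125000 − 0.500000) = -0.0312500.
Partial sum through k=1: 10.6043.
Order-2 term: −1/720 · (0.00390625 − 0.250000) = 0.000341797.
Partial sum through k=2: 10.6046.
Order-3 term: 1/30240 · (0.000732422 − 0.750000) = -2.47774e-05.
Partial sum through k=3: 10.6046.
Order-4 term: −1/1209600 · (0.000343323 − 5.62500) = 4.65001e-06.

S_4 ≈ 10.6046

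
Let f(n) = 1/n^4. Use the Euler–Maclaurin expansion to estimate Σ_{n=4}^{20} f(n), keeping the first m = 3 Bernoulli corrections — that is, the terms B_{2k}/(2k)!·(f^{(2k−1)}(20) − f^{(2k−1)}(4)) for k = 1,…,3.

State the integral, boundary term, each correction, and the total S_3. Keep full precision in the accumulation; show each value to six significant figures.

S_3 ≈ 0.00743901

Integral: ∫_4^20 1/x^4 dx = 0.00516667.
Boundary: ½(f(4) + f(20)) = ½(0.00390625 + 6.25000e-06) = 0.00195625.
So far: 0.00712292.
k=1: B_{2}/(2)! × [f^{(1)}(20) − f^{(1)}(4)] = 1/12 × (-1.25000e-06 − (-0.00390625)) = 0.000325417.
Partial sum through k=1: 0.00744833.
k=2: B_{4}/(4)! × [f^{(3)}(20) − f^{(3)}(4)] = −1/720 × (-9.37500e-08 − (-0.00732422)) = -1.01724e-05.
Partial sum through k=2: 0.00743816.
k=3: B_{6}/(6)! × [f^{(5)}(20) − f^{(5)}(4)] = 1/30240 × (-1.31250e-08 − (-0.0256348)) = 8.47710e-07.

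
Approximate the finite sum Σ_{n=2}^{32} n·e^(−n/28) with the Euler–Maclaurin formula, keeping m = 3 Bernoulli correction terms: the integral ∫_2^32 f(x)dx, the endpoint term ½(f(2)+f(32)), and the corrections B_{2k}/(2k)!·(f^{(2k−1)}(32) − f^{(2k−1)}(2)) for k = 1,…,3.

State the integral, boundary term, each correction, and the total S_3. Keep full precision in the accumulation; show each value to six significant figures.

∫_2^32 x·e^(−x/28) dx evaluates to 246.330.
Endpoint term: (f(2) + f(32))/2 = (1.86213 + 10.2050)/2 = 6.03357.
So far: 252.363.
Correction k=1: B_{2}/2! · (f^{(1)}(32) − f^{(1)}(2)) = 1/12 · (-0.0455581 − 0.864558) = -0.0758430.
Partial sum through k=1: 252.287.
Correction k=2: B_{4}/4! · (f^{(3)}(32) − f^{(3)}(2)) = −1/720 · (0.000755427 − 0.00347791) = 3.78123e-06.
Partial sum through k=2: 252.287.
Correction k=3: B_{6}/6! · (f^{(5)}(32) − f^{(5)}(2)) = 1/30240 · (2.00123e-06 − 7.46565e-06) = -1.80702e-10.

S_3 ≈ 252.287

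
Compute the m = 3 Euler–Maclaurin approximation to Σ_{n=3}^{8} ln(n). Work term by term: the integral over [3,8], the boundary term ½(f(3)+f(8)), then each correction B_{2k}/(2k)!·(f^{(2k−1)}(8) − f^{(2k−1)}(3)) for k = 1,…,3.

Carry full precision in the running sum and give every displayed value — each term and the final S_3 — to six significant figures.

∫_3^8 ln(x) dx evaluates to 8.33970.
½[f(3) + f(8)] = ½[1.09861 + 2.07944] = 1.58903.
So far: 9.92872.
k=1: B_{2}/(2)! × [f^{(1)}(8) − f^{(1)}(3)] = 1/12 × (0.125000 − 0.333333) = -0.0173611.
After k=1: 9.91136.
k=2: B_{4}/(4)! × [f^{(3)}(8) − f^{(3)}(3)] = −1/720 × (0.00390625 − 0.0740741) = 9.74553e-05.
After k=2: 9.91146.
k=3: B_{6}/(6)! × [f^{(5)}(8) − f^{(5)}(3)] = 1/30240 × (0.000732422 − 0.0987654) = -3.24183e-06.

S_3 ≈ 9.91146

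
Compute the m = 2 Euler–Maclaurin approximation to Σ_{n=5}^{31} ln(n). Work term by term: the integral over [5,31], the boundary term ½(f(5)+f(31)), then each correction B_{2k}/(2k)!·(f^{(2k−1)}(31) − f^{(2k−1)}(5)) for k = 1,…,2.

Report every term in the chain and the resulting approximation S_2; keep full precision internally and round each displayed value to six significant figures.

Integral: ∫_5^31 ln(x) dx = 72.4064.
Endpoint term: (f(5) + f(31))/2 = (1.60944 + 3.43399)/2 = 2.52171.
Running total after boundary: 74.9281.
k=1: B_{2}/(2)! × [f^{(1)}(31) − f^{(1)}(5)] = 1/12 × (0.0322581 − 0.200000) = -0.0139785.
After k=1: 74.9141.
k=2: B_{4}/(4)! × [f^{(3)}(31) − f^{(3)}(5)] = −1/720 × (6.71344e-05 − 0.0160000) = 2.21290e-05.

S_2 ≈ 74.9142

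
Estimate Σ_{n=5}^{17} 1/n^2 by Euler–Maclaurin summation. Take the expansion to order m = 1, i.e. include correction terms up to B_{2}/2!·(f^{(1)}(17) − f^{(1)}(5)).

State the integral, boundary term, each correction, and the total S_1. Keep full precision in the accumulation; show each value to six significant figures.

The integral term ∫_5^17 1/x^2 dx = 0.141176.
Endpoint term: (f(5) + f(17))/2 = (0.0400000 + 0.00346021)/2 = 0.0217301.
Integral + boundary = 0.162907.
Order-1 term: 1/12 · (-0.000407083 − (-0.0160000)) = 0.00129941.

S_1 ≈ 0.164206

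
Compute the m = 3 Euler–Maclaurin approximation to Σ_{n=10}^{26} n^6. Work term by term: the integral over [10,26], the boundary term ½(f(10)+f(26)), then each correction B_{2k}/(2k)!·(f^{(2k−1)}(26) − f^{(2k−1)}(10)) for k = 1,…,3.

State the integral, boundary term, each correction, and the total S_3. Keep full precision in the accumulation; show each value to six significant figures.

S_3 ≈ 1.30682e+09

Integral: ∫_10^26 x^6 dx = 1.14597e+09.
Boundary: ½(f(10) + f(26)) = ½(1.00000e+06 + 3.08916e+08) = 1.54958e+08.
Integral + boundary = 1.30093e+09.
k=1: B_{2}/(2)! × [f^{(1)}(26) − f^{(1)}(10)] = 1/12 × (7.12883e+07 − 600000) = 5.89069e+06.
Running total after k=1: 1.30682e+09.
k=2: B_{4}/(4)! × [f^{(3)}(26) − f^{(3)}(10)] = −1/720 × (2.10912e+06 − 120000) = -2762.67.
Running total after k=2: 1.30682e+09.
k=3: B_{6}/(6)! × [f^{(5)}(26) − f^{(5)}(10)] = 1/30240 × (18720.0 − 7200.00) = 0.380952.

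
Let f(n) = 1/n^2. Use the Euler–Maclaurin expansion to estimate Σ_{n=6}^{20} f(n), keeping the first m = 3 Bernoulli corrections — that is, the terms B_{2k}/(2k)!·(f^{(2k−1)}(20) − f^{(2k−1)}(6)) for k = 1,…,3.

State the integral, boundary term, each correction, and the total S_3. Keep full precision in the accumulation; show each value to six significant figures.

S_3 ≈ 0.132552

The integral term ∫_6^20 1/x^2 dx = 0.116667.
½[f(6) + f(20)] = ½[0.0277778 + 0.00250000] = 0.0151389.
Running total after boundary: 0.131806.
Order-1 term: 1/12 · (-0.000250000 − (-0.00925926)) = 0.000750772.
Partial sum through k=1: 0.132556.
Order-2 term: −1/720 · (-7.50000e-06 − (-0.00308642)) = -4.27628e-06.
Partial sum through k=2: 0.132552.
Order-3 term: 1/30240 · (-5.62500e-07 − (-0.00257202)) = 8.50349e-08.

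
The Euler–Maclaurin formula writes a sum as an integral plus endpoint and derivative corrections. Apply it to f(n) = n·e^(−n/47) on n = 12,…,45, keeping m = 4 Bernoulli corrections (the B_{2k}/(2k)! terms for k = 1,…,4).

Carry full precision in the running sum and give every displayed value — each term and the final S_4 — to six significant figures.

S_4 ≈ 501.535

∫_12^45 x·e^(−x/47) dx evaluates to 488.296.
Boundary: ½(f(12) + f(45)) = ½(9.29603 + 17.2742) = 13.2851.
So far: 501.582.
k=1: B_{2}/(2)! × [f^{(1)}(45) − f^{(1)}(12)] = 1/12 × (0.0163350 − 0.576881) = -0.0467122.
Running total after k=1: 501.535.
k=2: B_{4}/(4)! × [f^{(3)}(45) − f^{(3)}(12)] = −1/720 × (0.000354947 − 0.000962526) = 8.43859e-07.
Running total after k=2: 501.535.
k=3: B_{6}/(6)! × [f^{(5)}(45) − f^{(5)}(12)] = 1/30240 × (3.18017e-07 − 7.53237e-07) = -1.43922e-11.
Running total after k=3: 501.535.
k=4: B_{8}/(8)! × [f^{(7)}(45) − f^{(7)}(12)] = −1/1209600 × (2.15189e-10 − 4.84720e-10) = 2.22826e-16.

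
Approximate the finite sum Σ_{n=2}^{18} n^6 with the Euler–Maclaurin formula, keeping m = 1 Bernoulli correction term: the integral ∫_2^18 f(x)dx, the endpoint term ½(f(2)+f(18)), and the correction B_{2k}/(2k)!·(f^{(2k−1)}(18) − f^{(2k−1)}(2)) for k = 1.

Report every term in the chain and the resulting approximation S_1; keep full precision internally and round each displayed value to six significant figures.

S_1 ≈ 1.05411e+08

Integral: ∫_2^18 x^6 dx = 8.74600e+07.
Endpoint term: (f(2) + f(18))/2 = (64.0000 + 3.40122e+07)/2 = 1.70061e+07.
So far: 1.04466e+08.
Correction k=1: B_{2}/2! · (f^{(1)}(18) − f^{(1)}(2)) = 1/12 · (1.13374e+07 − 192.000) = 944768.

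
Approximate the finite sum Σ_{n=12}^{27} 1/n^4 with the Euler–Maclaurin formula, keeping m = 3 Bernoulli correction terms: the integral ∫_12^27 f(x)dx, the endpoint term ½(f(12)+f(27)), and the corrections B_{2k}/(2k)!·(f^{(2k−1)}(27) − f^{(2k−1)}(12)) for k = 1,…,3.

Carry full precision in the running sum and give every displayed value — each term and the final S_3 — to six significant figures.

S_3 ≈ 0.000202331

The integral term ∫_12^27 1/x^4 dx = 0.000175966.
½[f(12) + f(27)] = ½[4.82253e-05 + 1.88168e-06] = 2.50535e-05.
So far: 0.000201020.
k=1: B_{2}/(2)! × [f^{(1)}(27) − f^{(1)}(12)] = 1/12 × (-2.78767e-07 − (-1.60751e-05)) = 1.31636e-06.
Partial sum through k=1: 0.000202336.
k=2: B_{4}/(4)! × [f^{(3)}(27) − f^{(3)}(12)] = −1/720 × (-1.14719e-08 − (-3.34898e-06)) = -4.63543e-09.
Partial sum through k=2: 0.000202331.
k=3: B_{6}/(6)! × [f^{(5)}(27) − f^{(5)}(12)] = 1/30240 × (-8.81242e-10 − (-1.30238e-06)) = 4.30390e-11.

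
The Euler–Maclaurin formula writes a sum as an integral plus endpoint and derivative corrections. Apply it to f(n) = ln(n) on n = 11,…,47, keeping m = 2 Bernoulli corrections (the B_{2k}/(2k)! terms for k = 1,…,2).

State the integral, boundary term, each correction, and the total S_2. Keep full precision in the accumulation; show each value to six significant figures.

∫_11^47 ln(x) dx evaluates to 118.580.
Boundary: ½(f(11) + f(47)) = ½(2.39790 + 3.85015) = 3.12402.
Running total after boundary: 121.704.
Correction k=1: B_{2}/2! · (f^{(1)}(47) − f^{(1)}(11)) = 1/12 · (0.0212766 − 0.0909091) = -0.00580271.
Partial sum through k=1: 121.698.
Correction k=2: B_{4}/4! · (f^{(3)}(47) − f^{(3)}(11)) = −1/720 · (1.92636e-05 − 0.00150263) = 2.06023e-06.

S_2 ≈ 121.698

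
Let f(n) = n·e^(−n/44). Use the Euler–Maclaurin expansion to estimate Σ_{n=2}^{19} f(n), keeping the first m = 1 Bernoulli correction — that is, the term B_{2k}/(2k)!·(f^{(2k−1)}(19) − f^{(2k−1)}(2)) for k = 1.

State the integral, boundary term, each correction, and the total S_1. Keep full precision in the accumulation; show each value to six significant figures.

∫_2^19 x·e^(−x/44) dx evaluates to 134.124.
½[f(2) + f(19)] = ½[1.91113 + 12.3372] = 7.12417.
Integral + boundary = 141.248.
Correction k=1: B_{2}/2! · (f^{(1)}(19) − f^{(1)}(2)) = 1/12 · (0.368936 − 0.912128) = -0.0452660.

S_1 ≈ 141.203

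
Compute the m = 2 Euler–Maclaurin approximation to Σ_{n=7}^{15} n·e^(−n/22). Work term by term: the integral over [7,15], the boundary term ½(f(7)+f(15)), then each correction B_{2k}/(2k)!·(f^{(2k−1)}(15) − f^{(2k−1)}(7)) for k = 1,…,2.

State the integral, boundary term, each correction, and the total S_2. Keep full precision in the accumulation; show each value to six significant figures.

∫_7^15 x·e^(−x/22) dx evaluates to 52.4891.
Endpoint term: (f(7) + f(15))/2 = (5.09229 + 7.58545)/2 = 6.33887.
Running total after boundary: 58.8279.
k=1: B_{2}/(2)! × [f^{(1)}(15) − f^{(1)}(7)] = 1/12 × (0.160903 − 0.496003) = -0.0279249.
Partial sum through k=1: 58.8000.
k=2: B_{4}/(4)! × [f^{(3)}(15) − f^{(3)}(7)] = −1/720 × (0.00242210 − 0.00403088) = 2.23441e-06.

S_2 ≈ 58.8000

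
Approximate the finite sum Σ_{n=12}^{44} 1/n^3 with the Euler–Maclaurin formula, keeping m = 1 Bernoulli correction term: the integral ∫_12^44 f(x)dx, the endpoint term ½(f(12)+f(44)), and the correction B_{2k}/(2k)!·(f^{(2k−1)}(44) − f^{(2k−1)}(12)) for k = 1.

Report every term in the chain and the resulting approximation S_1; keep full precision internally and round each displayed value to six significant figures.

S_1 ≈ 0.00352117

∫_12^44 1/x^3 dx evaluates to 0.00321396.
Endpoint term: (f(12) + f(44))/2 = (0.000578704 + 1.17393e-05)/2 = 0.000295221.
Running total after boundary: 0.00350918.
Order-1 term: 1/12 · (-8.00406e-07 − (-0.000144676)) = 1.19896e-05.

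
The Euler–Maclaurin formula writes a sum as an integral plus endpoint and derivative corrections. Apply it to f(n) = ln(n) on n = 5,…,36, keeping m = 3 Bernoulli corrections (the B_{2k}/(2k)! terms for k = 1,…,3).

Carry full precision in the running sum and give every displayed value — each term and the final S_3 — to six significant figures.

S_3 ≈ 92.5416

Integral: ∫_5^36 ln(x) dx = 89.9595.
½[f(5) + f(36)] = ½[1.60944 + 3.58352] = 2.59648.
Integral + boundary = 92.5560.
Order-1 term: 1/12 · (0.0277778 − 0.200000) = -0.0143519.
Partial sum through k=1: 92.5416.
Order-2 term: −1/720 · (4.28669e-05 − 0.0160000) = 2.21627e-05.
Partial sum through k=2: 92.5416.
Order-3 term: 1/30240 · (3.96916e-07 − 0.00768000) = -2.53955e-07.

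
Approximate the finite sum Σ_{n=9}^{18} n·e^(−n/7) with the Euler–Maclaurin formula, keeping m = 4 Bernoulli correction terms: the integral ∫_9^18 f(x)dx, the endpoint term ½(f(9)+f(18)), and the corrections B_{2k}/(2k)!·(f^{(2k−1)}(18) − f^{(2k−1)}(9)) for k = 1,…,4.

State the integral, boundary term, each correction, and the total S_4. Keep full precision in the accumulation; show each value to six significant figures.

Integral: ∫_9^18 x·e^(−x/7) dx = 17.5881.
½[f(9) + f(18)] = ½[2.48808 + 1.37567] = 1.93188.
Integral + boundary = 19.5200.
Correction k=1: B_{2}/2! · (f^{(1)}(18) − f^{(1)}(9)) = 1/12 · (-0.120098 − (-0.0789866)) = -0.00342599.
Running total after k=1: 19.5166.
Correction k=2: B_{4}/4! · (f^{(3)}(18) − f^{(3)}(9)) = −1/720 · (0.000668451 − 0.00967183) = 1.25047e-05.
Running total after k=2: 19.5166.
Correction k=3: B_{6}/6! · (f^{(5)}(18) − f^{(5)}(9)) = 1/30240 · (7.73039e-05 − 0.000427666) = -1.15860e-08.
Running total after k=3: 19.5166.
Correction k=4: B_{8}/8! · (f^{(7)}(18) − f^{(7)}(9)) = −1/1209600 · (2.87686e-06 − 1.34275e-05) = 8.72242e-12.

S_4 ≈ 19.5166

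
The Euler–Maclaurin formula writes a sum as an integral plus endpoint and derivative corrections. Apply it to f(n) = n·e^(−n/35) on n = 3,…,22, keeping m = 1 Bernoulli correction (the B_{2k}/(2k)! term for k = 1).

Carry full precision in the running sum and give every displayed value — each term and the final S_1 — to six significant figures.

The integral term ∫_3^22 x·e^(−x/35) dx = 156.709.
Endpoint term: (f(3) + f(22))/2 = (2.75357 + 11.7338)/2 = 7.24367.
Running total after boundary: 163.953.
Correction k=1: B_{2}/2! · (f^{(1)}(22) − f^{(1)}(3)) = 1/12 · (0.198103 − 0.839183) = -0.0534234.

S_1 ≈ 163.900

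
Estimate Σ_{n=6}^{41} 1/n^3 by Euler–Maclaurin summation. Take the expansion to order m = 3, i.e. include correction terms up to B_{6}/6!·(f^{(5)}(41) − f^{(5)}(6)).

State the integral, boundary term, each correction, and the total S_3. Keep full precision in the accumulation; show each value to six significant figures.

S_3 ≈ 0.0161046

∫_6^41 1/x^3 dx evaluates to 0.0135914.
½[f(6) + f(41)] = ½[0.00462963 + 1.45094e-05] = 0.00232207.
Running total after boundary: 0.0159135.
Correction k=1: B_{2}/2! · (f^{(1)}(41) − f^{(1)}(6)) = 1/12 · (-1.06166e-06 − (-0.00231481)) = 0.000192813.
Running total after k=1: 0.0161063.
Correction k=2: B_{4}/4! · (f^{(3)}(41) − f^{(3)}(6)) = −1/720 · (-1.26313e-08 − (-0.00128601)) = -1.78610e-06.
Running total after k=2: 0.0161045.
Correction k=3: B_{6}/6! · (f^{(5)}(41) − f^{(5)}(6)) = 1/30240 · (-3.15595e-10 − (-0.00150034)) = 4.96145e-08.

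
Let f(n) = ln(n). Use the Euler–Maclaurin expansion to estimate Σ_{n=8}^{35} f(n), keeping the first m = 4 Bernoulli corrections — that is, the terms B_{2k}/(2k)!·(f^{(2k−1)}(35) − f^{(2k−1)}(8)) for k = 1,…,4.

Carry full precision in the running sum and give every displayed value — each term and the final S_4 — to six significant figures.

S_4 ≈ 83.6110

Integral: ∫_8^35 ln(x) dx = 80.8016.
½[f(8) + f(35)] = ½[2.07944 + 3.55535] = 2.81739.
So far: 83.6190.
k=1: B_{2}/(2)! × [f^{(1)}(35) − f^{(1)}(8)] = 1/12 × (0.0285714 − 0.125000) = -0.00803571.
Running total after k=1: 83.6110.
k=2: B_{4}/(4)! × [f^{(3)}(35) − f^{(3)}(8)] = −1/720 × (4.66472e-05 − 0.00390625) = 5.36056e-06.
Running total after k=2: 83.6110.
k=3: B_{6}/(6)! × [f^{(5)}(35) − f^{(5)}(8)] = 1/30240 × (4.56952e-07 − 0.000732422) = -2.42052e-08.
Running total after k=3: 83.6110.
k=4: B_{8}/(8)! × [f^{(7)}(35) − f^{(7)}(8)] = −1/1209600 × (1.11907e-08 − 0.000343323) = 2.83822e-10.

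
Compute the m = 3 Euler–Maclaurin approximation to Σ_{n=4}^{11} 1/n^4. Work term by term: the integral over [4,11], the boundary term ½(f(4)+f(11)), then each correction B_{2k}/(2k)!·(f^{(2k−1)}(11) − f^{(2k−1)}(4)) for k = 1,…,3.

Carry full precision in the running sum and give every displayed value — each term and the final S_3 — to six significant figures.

Integral: ∫_4^11 1/x^4 dx = 0.00495790.
Endpoint term: (f(4) + f(11))/2 = (0.00390625 + 6.83013e-05)/2 = 0.00198728.
So far: 0.00694517.
Correction k=1: B_{2}/2! · (f^{(1)}(11) − f^{(1)}(4)) = 1/12 · (-2.48369e-05 − (-0.00390625)) = 0.000323451.
After k=1: 0.00726862.
Correction k=2: B_{4}/4! · (f^{(3)}(11) − f^{(3)}(4)) = −1/720 · (-6.15790e-06 − (-0.00732422)) = -1.01640e-05.
After k=2: 0.00725846.
Correction k=3: B_{6}/6! · (f^{(5)}(11) − f^{(5)}(4)) = 1/30240 · (-2.84994e-06 − (-0.0256348)) = 8.47616e-07.

S_3 ≈ 0.00725931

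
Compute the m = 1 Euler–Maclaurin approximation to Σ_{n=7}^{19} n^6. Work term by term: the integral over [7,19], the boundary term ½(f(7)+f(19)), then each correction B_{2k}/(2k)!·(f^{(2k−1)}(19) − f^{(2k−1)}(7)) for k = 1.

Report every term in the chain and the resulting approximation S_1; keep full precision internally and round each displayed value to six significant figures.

S_1 ≈ 1.52390e+08

∫_7^19 x^6 dx evaluates to 1.27578e+08.
Endpoint term: (f(7) + f(19))/2 = (117649 + 4.70459e+07)/2 = 2.35818e+07.
Running total after boundary: 1.51160e+08.
Correction k=1: B_{2}/2! · (f^{(1)}(19) − f^{(1)}(7)) = 1/12 · (1.48566e+07 − 100842) = 1.22965e+06.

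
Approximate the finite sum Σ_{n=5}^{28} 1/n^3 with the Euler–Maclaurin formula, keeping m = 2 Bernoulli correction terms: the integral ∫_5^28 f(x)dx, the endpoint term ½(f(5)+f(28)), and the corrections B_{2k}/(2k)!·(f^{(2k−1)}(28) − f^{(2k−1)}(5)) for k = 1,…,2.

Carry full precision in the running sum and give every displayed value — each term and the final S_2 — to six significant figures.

∫_5^28 1/x^3 dx evaluates to 0.0193622.
Endpoint term: (f(5) + f(28))/2 = (0.00800000 + 4.55539e-05)/2 = 0.00402278.
Running total after boundary: 0.0233850.
Correction k=1: B_{2}/2! · (f^{(1)}(28) − f^{(1)}(5)) = 1/12 · (-4.88078e-06 − (-0.00480000)) = 0.000399593.
After k=1: 0.0237846.
Correction k=2: B_{4}/4! · (f^{(3)}(28) − f^{(3)}(5)) = −1/720 · (-1.24510e-07 − (-0.00384000)) = -5.33316e-06.

S_2 ≈ 0.0237793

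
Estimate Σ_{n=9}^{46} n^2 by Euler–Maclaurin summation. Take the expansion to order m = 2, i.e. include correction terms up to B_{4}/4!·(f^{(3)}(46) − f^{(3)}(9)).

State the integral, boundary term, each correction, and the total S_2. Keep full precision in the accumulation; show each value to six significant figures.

S_2 ≈ 33307.0

∫_9^46 x^2 dx evaluates to 32202.3.
½[f(9) + f(46)] = ½[81.0000 + 2116.00] = 1098.50.
So far: 33300.8.
Order-1 term: 1/12 · (92.0000 − 18.0000) = 6.16667.
Partial sum through k=1: 33307.0.
Order-2 term: −1/720 · (0.00000 − 0.00000) = 0.00000.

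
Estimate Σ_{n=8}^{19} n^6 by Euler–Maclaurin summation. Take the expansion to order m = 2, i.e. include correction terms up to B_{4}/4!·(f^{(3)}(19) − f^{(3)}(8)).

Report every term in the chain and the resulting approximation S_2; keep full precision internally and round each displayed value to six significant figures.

∫_8^19 x^6 dx evaluates to 1.27396e+08.
Endpoint term: (f(8) + f(19))/2 = (262144 + 4.70459e+07)/2 = 2.36540e+07.
Running total after boundary: 1.51050e+08.
Order-1 term: 1/12 · (1.48566e+07 − 196608) = 1.22167e+06.
After k=1: 1.52272e+08.
Order-2 term: −1/720 · (823080 − 61440.0) = -1057.83.

S_2 ≈ 1.52271e+08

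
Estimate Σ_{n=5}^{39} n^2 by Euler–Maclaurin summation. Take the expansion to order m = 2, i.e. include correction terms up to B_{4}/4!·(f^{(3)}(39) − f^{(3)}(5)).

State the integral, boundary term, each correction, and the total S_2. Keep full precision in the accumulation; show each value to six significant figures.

The integral term ∫_5^39 x^2 dx = 19731.3.
Boundary: ½(f(5) + f(39)) = ½(25.0000 + 1521.00) = 773.000.
So far: 20504.3.
k=1: B_{2}/(2)! × [f^{(1)}(39) − f^{(1)}(5)] = 1/12 × (78.0000 − 10.0000) = 5.66667.
Running total after k=1: 20510.0.
k=2: B_{4}/(4)! × [f^{(3)}(39) − f^{(3)}(5)] = −1/720 × (0.00000 − 0.00000) = 0.00000.

S_2 ≈ 20510.0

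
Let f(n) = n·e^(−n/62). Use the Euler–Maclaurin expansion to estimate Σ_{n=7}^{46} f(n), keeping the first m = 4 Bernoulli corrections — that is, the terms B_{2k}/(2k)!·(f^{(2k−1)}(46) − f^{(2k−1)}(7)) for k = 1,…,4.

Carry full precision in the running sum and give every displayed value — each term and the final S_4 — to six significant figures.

S_4 ≈ 646.714

Integral: ∫_7^46 x·e^(−x/62) dx = 632.691.
½[f(7) + f(46)] = ½[6.25266 + 21.9048] = 14.0787.
So far: 646.770.
Order-1 term: 1/12 · (0.122888 − 0.792388) = -0.0557916.
After k=1: 646.714.
Order-2 term: −1/720 · (0.000279727 − 0.000670880) = 5.43268e-07.
After k=2: 646.714.
Order-3 term: 1/30240 · (1.37223e-07 − 2.95428e-07) = -5.23163e-12.
After k=3: 646.714.
Order-4 term: −1/1209600 · (5.24652e-11 − 1.08306e-10) = 4.61647e-17.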